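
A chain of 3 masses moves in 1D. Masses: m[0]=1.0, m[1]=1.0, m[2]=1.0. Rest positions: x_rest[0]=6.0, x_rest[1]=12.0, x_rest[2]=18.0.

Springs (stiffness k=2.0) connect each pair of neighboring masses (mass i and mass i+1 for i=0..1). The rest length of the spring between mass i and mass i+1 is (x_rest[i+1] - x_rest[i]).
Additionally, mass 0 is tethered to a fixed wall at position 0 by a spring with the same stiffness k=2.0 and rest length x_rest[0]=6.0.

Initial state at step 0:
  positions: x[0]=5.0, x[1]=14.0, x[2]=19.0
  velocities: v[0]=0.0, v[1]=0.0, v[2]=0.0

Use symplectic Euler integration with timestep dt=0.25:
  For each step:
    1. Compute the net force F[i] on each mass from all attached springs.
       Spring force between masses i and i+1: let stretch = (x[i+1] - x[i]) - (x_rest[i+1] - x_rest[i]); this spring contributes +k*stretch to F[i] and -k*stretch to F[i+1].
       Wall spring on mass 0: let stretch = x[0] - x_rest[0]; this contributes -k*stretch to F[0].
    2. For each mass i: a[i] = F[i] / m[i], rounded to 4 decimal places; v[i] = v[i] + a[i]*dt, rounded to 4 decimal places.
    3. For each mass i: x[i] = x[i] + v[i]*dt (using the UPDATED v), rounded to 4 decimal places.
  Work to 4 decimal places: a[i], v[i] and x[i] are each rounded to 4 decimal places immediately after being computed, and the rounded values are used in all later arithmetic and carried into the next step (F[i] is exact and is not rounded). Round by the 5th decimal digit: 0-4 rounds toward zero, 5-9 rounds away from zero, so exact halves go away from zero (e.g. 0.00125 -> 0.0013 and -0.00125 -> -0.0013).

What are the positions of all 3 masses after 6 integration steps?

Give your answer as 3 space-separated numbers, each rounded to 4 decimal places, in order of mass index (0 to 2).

Step 0: x=[5.0000 14.0000 19.0000] v=[0.0000 0.0000 0.0000]
Step 1: x=[5.5000 13.5000 19.1250] v=[2.0000 -2.0000 0.5000]
Step 2: x=[6.3125 12.7031 19.2969] v=[3.2500 -3.1875 0.6875]
Step 3: x=[7.1348 11.9316 19.3946] v=[3.2891 -3.0859 0.3906]
Step 4: x=[7.6648 11.4934 19.3094] v=[2.1201 -1.7528 -0.3409]
Step 5: x=[7.7153 11.5536 18.9972] v=[0.2020 0.2409 -1.2489]
Step 6: x=[7.2812 12.0645 18.5045] v=[-1.7365 2.0436 -1.9707]

Answer: 7.2812 12.0645 18.5045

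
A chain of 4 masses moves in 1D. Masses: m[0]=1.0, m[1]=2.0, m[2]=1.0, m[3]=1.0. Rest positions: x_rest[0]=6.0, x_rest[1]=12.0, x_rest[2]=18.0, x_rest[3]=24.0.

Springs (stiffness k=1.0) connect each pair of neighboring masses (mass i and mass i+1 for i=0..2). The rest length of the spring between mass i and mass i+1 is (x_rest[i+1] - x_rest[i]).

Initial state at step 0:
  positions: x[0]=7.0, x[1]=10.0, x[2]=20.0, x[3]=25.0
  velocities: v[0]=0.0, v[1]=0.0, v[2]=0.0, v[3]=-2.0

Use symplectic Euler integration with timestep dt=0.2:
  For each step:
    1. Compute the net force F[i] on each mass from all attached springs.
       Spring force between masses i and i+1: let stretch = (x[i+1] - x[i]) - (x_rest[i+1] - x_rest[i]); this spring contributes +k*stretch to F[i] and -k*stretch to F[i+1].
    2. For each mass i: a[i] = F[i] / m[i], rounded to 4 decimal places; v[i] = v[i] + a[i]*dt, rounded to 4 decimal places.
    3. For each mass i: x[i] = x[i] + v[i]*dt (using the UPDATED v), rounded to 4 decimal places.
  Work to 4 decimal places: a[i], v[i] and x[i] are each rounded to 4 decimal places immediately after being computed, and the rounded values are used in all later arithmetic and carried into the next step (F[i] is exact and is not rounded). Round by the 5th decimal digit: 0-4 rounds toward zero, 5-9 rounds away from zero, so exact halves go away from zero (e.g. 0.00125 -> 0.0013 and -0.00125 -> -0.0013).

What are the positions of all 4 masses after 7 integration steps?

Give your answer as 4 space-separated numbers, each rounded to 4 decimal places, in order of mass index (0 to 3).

Step 0: x=[7.0000 10.0000 20.0000 25.0000] v=[0.0000 0.0000 0.0000 -2.0000]
Step 1: x=[6.8800 10.1400 19.8000 24.6400] v=[-0.6000 0.7000 -1.0000 -1.8000]
Step 2: x=[6.6504 10.4080 19.4072 24.3264] v=[-1.1480 1.3400 -1.9640 -1.5680]
Step 3: x=[6.3311 10.7808 18.8512 24.0560] v=[-1.5965 1.8642 -2.7800 -1.3518]
Step 4: x=[5.9498 11.2261 18.1806 23.8174] v=[-1.9066 2.2263 -3.3531 -1.1928]
Step 5: x=[5.5395 11.7049 17.4573 23.5934] v=[-2.0513 2.3941 -3.6166 -1.1202]
Step 6: x=[5.1359 12.1755 16.7493 23.3639] v=[-2.0182 2.3528 -3.5399 -1.1474]
Step 7: x=[4.7738 12.5967 16.1230 23.1098] v=[-1.8103 2.1062 -3.1317 -1.2703]

Answer: 4.7738 12.5967 16.1230 23.1098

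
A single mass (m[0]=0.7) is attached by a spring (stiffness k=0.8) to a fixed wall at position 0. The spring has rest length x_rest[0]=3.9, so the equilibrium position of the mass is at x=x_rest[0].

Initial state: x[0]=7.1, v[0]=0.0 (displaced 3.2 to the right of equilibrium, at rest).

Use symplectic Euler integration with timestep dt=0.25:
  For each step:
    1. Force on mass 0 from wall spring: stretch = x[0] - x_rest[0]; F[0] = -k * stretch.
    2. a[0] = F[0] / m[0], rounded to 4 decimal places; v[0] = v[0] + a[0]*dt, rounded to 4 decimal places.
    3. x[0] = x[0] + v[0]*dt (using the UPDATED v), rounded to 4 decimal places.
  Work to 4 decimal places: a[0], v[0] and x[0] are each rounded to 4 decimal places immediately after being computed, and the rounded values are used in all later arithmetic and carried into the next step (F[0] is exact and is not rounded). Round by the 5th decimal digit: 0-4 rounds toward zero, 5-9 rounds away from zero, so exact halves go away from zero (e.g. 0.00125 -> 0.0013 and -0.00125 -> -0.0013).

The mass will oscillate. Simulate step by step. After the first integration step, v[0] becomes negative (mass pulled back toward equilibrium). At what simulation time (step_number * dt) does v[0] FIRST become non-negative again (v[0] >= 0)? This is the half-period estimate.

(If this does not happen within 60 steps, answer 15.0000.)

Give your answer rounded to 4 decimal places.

Answer: 3.0000

Derivation:
Step 0: x=[7.1000] v=[0.0000]
Step 1: x=[6.8714] v=[-0.9143]
Step 2: x=[6.4306] v=[-1.7633]
Step 3: x=[5.8090] v=[-2.4863]
Step 4: x=[5.0511] v=[-3.0317]
Step 5: x=[4.2110] v=[-3.3606]
Step 6: x=[3.3486] v=[-3.4495]
Step 7: x=[2.5256] v=[-3.2920]
Step 8: x=[1.8008] v=[-2.8993]
Step 9: x=[1.2259] v=[-2.2995]
Step 10: x=[0.8420] v=[-1.5355]
Step 11: x=[0.6766] v=[-0.6618]
Step 12: x=[0.7414] v=[0.2592]
First v>=0 after going negative at step 12, time=3.0000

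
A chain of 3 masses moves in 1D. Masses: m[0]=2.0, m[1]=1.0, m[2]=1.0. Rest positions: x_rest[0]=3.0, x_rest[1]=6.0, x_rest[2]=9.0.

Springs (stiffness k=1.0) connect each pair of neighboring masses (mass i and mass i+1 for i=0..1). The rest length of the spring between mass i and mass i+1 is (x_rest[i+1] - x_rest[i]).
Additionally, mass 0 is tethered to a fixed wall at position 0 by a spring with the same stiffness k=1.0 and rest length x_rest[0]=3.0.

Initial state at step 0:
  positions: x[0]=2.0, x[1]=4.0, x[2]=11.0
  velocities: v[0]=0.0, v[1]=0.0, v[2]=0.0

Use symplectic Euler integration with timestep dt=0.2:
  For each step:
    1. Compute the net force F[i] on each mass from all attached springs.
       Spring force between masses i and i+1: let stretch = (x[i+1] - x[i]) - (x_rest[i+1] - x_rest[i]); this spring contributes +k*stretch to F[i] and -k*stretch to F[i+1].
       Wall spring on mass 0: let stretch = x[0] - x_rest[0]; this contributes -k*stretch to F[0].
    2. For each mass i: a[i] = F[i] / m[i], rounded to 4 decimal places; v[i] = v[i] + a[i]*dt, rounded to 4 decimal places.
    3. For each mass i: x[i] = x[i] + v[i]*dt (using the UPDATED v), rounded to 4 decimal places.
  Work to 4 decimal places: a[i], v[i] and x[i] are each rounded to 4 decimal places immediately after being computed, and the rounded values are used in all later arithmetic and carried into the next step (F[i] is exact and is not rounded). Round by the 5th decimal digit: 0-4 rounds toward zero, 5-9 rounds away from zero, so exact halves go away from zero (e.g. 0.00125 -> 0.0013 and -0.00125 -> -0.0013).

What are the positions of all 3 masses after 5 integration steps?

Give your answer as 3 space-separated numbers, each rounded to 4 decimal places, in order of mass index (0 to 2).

Answer: 2.1236 6.2842 9.0641

Derivation:
Step 0: x=[2.0000 4.0000 11.0000] v=[0.0000 0.0000 0.0000]
Step 1: x=[2.0000 4.2000 10.8400] v=[0.0000 1.0000 -0.8000]
Step 2: x=[2.0040 4.5776 10.5344] v=[0.0200 1.8880 -1.5280]
Step 3: x=[2.0194 5.0905 10.1105] v=[0.0770 2.5646 -2.1194]
Step 4: x=[2.0558 5.6814 9.6058] v=[0.1822 2.9544 -2.5234]
Step 5: x=[2.1236 6.2842 9.0641] v=[0.3392 3.0142 -2.7083]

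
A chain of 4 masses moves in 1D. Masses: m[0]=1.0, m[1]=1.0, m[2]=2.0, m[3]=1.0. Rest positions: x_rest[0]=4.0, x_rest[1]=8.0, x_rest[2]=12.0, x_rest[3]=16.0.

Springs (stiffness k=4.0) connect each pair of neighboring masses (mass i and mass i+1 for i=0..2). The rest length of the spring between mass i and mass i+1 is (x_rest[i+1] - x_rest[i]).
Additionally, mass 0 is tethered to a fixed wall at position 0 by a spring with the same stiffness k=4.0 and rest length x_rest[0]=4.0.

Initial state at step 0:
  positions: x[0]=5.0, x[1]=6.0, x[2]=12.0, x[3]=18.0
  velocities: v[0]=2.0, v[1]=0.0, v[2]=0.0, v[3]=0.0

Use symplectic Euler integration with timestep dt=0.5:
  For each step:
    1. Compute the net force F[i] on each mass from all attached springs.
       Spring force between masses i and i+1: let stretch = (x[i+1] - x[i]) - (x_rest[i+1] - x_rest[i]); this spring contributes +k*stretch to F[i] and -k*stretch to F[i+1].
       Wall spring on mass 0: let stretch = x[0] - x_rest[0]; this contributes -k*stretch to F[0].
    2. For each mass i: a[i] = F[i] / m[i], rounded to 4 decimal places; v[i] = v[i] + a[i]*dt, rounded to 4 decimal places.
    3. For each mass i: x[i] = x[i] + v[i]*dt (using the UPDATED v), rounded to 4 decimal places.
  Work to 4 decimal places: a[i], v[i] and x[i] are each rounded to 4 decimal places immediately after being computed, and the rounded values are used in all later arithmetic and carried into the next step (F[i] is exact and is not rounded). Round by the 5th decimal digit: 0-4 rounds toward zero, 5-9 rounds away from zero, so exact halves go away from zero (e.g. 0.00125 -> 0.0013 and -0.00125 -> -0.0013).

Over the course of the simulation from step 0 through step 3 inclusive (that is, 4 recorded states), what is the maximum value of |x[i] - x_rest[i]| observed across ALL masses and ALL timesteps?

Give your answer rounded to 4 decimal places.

Answer: 3.0000

Derivation:
Step 0: x=[5.0000 6.0000 12.0000 18.0000] v=[2.0000 0.0000 0.0000 0.0000]
Step 1: x=[2.0000 11.0000 12.0000 16.0000] v=[-6.0000 10.0000 0.0000 -4.0000]
Step 2: x=[6.0000 8.0000 13.5000 14.0000] v=[8.0000 -6.0000 3.0000 -4.0000]
Step 3: x=[6.0000 8.5000 12.5000 15.5000] v=[0.0000 1.0000 -2.0000 3.0000]
Max displacement = 3.0000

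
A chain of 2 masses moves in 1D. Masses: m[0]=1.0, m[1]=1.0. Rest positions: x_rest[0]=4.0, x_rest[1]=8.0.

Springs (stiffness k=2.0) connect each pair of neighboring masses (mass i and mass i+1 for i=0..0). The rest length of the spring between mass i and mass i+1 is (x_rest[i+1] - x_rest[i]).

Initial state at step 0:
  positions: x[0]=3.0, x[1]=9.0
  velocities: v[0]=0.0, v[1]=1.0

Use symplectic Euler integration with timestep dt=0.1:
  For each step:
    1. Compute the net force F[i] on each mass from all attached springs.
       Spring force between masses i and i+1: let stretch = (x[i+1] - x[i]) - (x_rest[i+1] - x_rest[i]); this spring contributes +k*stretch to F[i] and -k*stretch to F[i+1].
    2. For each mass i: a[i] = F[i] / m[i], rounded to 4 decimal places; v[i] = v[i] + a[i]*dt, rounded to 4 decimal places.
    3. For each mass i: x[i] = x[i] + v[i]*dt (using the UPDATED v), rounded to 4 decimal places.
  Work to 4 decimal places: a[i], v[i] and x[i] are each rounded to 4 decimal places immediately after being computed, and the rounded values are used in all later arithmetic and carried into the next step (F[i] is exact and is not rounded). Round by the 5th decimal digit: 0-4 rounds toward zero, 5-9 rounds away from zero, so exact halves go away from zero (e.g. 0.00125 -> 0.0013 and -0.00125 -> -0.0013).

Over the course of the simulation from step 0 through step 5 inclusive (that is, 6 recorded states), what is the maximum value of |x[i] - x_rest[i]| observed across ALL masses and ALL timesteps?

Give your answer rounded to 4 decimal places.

Answer: 1.0796

Derivation:
Step 0: x=[3.0000 9.0000] v=[0.0000 1.0000]
Step 1: x=[3.0400 9.0600] v=[0.4000 0.6000]
Step 2: x=[3.1204 9.0796] v=[0.8040 0.1960]
Step 3: x=[3.2400 9.0600] v=[1.1958 -0.1958]
Step 4: x=[3.3960 9.0040] v=[1.5598 -0.5598]
Step 5: x=[3.5841 8.9159] v=[1.8814 -0.8814]
Max displacement = 1.0796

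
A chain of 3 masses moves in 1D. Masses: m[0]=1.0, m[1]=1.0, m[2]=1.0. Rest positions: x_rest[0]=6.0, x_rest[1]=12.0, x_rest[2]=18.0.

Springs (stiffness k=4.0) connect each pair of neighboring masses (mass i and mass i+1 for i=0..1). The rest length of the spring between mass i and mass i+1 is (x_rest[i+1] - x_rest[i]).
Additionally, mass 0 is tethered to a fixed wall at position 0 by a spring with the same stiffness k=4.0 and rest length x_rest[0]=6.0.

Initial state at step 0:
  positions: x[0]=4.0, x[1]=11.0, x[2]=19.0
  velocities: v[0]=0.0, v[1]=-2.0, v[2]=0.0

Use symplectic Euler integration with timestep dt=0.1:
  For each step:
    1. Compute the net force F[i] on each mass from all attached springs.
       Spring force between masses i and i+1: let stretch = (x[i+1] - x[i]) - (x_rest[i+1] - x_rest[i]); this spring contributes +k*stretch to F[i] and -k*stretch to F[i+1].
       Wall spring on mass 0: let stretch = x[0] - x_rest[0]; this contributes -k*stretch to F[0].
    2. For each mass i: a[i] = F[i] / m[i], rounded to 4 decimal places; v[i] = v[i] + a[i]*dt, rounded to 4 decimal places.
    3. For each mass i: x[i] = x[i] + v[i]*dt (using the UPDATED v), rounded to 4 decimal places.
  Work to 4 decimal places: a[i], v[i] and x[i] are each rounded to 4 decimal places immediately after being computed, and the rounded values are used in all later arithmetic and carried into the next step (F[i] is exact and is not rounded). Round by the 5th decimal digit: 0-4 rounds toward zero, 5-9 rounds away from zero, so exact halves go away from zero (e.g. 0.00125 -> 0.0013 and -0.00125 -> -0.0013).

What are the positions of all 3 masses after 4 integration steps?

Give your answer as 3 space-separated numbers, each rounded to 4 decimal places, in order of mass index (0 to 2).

Step 0: x=[4.0000 11.0000 19.0000] v=[0.0000 -2.0000 0.0000]
Step 1: x=[4.1200 10.8400 18.9200] v=[1.2000 -1.6000 -0.8000]
Step 2: x=[4.3440 10.7344 18.7568] v=[2.2400 -1.0560 -1.6320]
Step 3: x=[4.6499 10.6941 18.5127] v=[3.0586 -0.4032 -2.4410]
Step 4: x=[5.0115 10.7248 18.1959] v=[3.6163 0.3066 -3.1684]

Answer: 5.0115 10.7248 18.1959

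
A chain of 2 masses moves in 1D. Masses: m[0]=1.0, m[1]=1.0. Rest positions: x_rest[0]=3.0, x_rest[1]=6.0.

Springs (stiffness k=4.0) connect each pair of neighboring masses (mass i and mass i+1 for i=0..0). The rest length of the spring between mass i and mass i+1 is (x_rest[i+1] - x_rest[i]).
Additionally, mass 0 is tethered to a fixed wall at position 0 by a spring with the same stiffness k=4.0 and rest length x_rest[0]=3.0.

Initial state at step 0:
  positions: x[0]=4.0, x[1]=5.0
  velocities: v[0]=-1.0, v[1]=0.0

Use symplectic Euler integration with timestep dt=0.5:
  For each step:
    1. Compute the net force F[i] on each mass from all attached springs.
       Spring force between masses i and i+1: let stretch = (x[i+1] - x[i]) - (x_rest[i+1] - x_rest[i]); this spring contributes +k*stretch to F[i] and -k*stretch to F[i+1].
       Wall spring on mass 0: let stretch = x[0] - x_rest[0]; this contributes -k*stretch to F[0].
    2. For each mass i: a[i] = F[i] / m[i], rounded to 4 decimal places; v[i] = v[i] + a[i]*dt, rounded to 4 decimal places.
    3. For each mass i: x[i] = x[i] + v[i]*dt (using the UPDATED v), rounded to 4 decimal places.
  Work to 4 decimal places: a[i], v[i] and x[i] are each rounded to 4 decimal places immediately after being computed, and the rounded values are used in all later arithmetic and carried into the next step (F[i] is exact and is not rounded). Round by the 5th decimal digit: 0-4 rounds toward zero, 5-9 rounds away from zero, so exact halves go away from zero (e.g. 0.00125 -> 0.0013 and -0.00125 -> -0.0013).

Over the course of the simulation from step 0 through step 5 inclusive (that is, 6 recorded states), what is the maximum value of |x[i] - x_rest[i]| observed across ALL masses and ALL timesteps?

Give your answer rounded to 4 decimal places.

Answer: 2.5000

Derivation:
Step 0: x=[4.0000 5.0000] v=[-1.0000 0.0000]
Step 1: x=[0.5000 7.0000] v=[-7.0000 4.0000]
Step 2: x=[3.0000 5.5000] v=[5.0000 -3.0000]
Step 3: x=[5.0000 4.5000] v=[4.0000 -2.0000]
Step 4: x=[1.5000 7.0000] v=[-7.0000 5.0000]
Step 5: x=[2.0000 7.0000] v=[1.0000 0.0000]
Max displacement = 2.5000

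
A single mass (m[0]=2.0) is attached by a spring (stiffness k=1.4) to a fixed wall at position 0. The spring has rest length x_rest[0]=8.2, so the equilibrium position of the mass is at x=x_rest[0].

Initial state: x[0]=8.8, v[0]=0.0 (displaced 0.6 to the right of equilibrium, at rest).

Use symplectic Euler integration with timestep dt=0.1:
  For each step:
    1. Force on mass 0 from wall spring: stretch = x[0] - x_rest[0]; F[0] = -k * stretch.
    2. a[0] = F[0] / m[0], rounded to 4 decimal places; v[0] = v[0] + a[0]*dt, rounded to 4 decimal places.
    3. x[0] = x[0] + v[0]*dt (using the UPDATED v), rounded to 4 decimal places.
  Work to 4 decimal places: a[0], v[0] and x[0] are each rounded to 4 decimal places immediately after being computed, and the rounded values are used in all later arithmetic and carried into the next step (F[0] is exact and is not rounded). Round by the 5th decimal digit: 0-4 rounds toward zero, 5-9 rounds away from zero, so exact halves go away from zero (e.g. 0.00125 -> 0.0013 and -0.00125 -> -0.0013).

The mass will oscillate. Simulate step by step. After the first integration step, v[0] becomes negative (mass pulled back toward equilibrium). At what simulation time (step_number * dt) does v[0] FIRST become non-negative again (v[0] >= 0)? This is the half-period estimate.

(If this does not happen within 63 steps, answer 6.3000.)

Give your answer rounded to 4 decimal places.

Step 0: x=[8.8000] v=[0.0000]
Step 1: x=[8.7958] v=[-0.0420]
Step 2: x=[8.7874] v=[-0.0837]
Step 3: x=[8.7749] v=[-0.1248]
Step 4: x=[8.7584] v=[-0.1650]
Step 5: x=[8.7380] v=[-0.2041]
Step 6: x=[8.7138] v=[-0.2418]
Step 7: x=[8.6860] v=[-0.2778]
Step 8: x=[8.6548] v=[-0.3118]
Step 9: x=[8.6204] v=[-0.3436]
Step 10: x=[8.5831] v=[-0.3730]
Step 11: x=[8.5431] v=[-0.3998]
Step 12: x=[8.5007] v=[-0.4238]
Step 13: x=[8.4562] v=[-0.4449]
Step 14: x=[8.4099] v=[-0.4628]
Step 15: x=[8.3622] v=[-0.4775]
Step 16: x=[8.3133] v=[-0.4889]
Step 17: x=[8.2636] v=[-0.4968]
Step 18: x=[8.2135] v=[-0.5013]
Step 19: x=[8.1633] v=[-0.5023]
Step 20: x=[8.1133] v=[-0.4997]
Step 21: x=[8.0639] v=[-0.4936]
Step 22: x=[8.0155] v=[-0.4841]
Step 23: x=[7.9684] v=[-0.4712]
Step 24: x=[7.9229] v=[-0.4550]
Step 25: x=[7.8793] v=[-0.4356]
Step 26: x=[7.8380] v=[-0.4132]
Step 27: x=[7.7992] v=[-0.3879]
Step 28: x=[7.7632] v=[-0.3598]
Step 29: x=[7.7303] v=[-0.3292]
Step 30: x=[7.7007] v=[-0.2963]
Step 31: x=[7.6746] v=[-0.2614]
Step 32: x=[7.6521] v=[-0.2246]
Step 33: x=[7.6335] v=[-0.1863]
Step 34: x=[7.6188] v=[-0.1466]
Step 35: x=[7.6082] v=[-0.1059]
Step 36: x=[7.6018] v=[-0.0645]
Step 37: x=[7.5995] v=[-0.0226]
Step 38: x=[7.6014] v=[0.0194]
First v>=0 after going negative at step 38, time=3.8000

Answer: 3.8000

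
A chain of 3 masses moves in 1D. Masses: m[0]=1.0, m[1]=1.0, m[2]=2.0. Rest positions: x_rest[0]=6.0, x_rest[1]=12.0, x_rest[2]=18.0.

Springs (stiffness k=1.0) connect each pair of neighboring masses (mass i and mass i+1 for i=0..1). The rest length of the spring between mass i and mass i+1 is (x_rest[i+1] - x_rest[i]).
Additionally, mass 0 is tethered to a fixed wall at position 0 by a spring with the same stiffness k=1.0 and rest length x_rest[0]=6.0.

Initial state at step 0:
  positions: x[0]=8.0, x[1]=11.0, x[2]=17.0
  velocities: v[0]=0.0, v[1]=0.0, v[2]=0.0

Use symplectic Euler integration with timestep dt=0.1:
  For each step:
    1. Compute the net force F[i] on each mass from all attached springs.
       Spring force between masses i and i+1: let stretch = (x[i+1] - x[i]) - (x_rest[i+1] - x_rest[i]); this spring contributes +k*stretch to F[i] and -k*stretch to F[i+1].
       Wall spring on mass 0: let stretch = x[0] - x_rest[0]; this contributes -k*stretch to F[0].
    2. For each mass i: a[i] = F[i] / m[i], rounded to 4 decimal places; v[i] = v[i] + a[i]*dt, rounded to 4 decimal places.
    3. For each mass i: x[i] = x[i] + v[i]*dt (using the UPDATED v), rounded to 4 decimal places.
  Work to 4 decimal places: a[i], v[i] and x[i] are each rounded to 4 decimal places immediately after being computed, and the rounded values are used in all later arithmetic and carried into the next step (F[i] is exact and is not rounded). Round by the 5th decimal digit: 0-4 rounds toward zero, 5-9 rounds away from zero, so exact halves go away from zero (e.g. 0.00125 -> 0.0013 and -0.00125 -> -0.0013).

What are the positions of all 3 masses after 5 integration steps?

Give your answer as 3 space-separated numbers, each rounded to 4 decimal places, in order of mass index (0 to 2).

Answer: 7.2945 11.4125 17.0052

Derivation:
Step 0: x=[8.0000 11.0000 17.0000] v=[0.0000 0.0000 0.0000]
Step 1: x=[7.9500 11.0300 17.0000] v=[-0.5000 0.3000 0.0000]
Step 2: x=[7.8513 11.0889 17.0002] v=[-0.9870 0.5890 0.0015]
Step 3: x=[7.7065 11.1745 17.0008] v=[-1.4484 0.8564 0.0059]
Step 4: x=[7.5193 11.2837 17.0023] v=[-1.8723 1.0922 0.0146]
Step 5: x=[7.2945 11.4125 17.0052] v=[-2.2478 1.2876 0.0287]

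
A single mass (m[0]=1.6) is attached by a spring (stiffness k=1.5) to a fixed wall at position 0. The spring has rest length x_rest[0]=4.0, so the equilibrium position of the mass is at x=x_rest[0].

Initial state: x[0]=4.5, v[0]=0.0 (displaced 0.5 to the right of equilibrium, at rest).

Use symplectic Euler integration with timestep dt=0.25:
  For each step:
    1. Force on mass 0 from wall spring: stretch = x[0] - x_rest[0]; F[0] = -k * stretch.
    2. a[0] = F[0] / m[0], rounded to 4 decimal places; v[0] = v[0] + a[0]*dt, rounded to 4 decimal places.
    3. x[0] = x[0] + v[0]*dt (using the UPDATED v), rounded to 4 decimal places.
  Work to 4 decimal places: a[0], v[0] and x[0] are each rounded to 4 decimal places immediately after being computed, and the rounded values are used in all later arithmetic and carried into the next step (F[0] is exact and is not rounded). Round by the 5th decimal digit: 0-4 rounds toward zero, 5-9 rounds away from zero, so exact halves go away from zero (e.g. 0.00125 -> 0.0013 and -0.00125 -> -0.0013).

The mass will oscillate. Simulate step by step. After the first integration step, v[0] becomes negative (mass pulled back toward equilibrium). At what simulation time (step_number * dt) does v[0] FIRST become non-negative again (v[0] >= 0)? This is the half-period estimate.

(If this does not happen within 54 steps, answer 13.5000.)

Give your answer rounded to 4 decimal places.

Answer: 3.2500

Derivation:
Step 0: x=[4.5000] v=[0.0000]
Step 1: x=[4.4707] v=[-0.1172]
Step 2: x=[4.4138] v=[-0.2275]
Step 3: x=[4.3327] v=[-0.3245]
Step 4: x=[4.2321] v=[-0.4025]
Step 5: x=[4.1179] v=[-0.4569]
Step 6: x=[3.9968] v=[-0.4845]
Step 7: x=[3.8759] v=[-0.4838]
Step 8: x=[3.7622] v=[-0.4547]
Step 9: x=[3.6625] v=[-0.3990]
Step 10: x=[3.5825] v=[-0.3199]
Step 11: x=[3.5270] v=[-0.2221]
Step 12: x=[3.4992] v=[-0.1113]
Step 13: x=[3.5007] v=[0.0061]
First v>=0 after going negative at step 13, time=3.2500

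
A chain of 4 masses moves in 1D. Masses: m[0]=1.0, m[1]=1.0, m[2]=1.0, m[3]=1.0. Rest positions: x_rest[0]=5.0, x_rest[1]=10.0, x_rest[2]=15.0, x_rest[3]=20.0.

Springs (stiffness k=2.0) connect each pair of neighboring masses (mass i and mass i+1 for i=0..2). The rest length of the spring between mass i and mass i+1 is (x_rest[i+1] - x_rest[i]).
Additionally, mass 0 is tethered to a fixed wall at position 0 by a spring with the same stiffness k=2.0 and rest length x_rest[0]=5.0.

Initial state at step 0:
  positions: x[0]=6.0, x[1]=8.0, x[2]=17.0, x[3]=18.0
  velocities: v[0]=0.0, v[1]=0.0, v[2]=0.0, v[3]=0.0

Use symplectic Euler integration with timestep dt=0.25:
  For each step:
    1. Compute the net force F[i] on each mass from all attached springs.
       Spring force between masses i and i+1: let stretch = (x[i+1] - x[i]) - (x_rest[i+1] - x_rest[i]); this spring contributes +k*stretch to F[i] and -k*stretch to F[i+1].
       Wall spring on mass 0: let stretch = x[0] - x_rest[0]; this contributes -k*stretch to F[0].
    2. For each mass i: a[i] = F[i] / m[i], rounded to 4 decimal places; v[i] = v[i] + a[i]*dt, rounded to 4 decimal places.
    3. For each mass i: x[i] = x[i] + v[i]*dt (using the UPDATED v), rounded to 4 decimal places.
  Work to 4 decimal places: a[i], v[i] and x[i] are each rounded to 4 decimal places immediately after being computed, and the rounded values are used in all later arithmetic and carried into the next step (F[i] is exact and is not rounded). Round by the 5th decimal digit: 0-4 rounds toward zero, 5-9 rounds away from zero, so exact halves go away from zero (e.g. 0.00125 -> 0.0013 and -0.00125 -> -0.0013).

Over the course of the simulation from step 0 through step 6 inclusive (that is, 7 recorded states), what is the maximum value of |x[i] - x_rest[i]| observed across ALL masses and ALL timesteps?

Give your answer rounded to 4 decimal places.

Answer: 2.8523

Derivation:
Step 0: x=[6.0000 8.0000 17.0000 18.0000] v=[0.0000 0.0000 0.0000 0.0000]
Step 1: x=[5.5000 8.8750 16.0000 18.5000] v=[-2.0000 3.5000 -4.0000 2.0000]
Step 2: x=[4.7344 10.2188 14.4219 19.3125] v=[-3.0625 5.3750 -6.3125 3.2500]
Step 3: x=[4.0625 11.4024 12.9297 20.1387] v=[-2.6875 4.7344 -5.9688 3.3047]
Step 4: x=[3.8003 11.8594 12.1477 20.6888] v=[-1.0488 1.8281 -3.1280 2.2002]
Step 5: x=[4.0705 11.3451 12.3973 20.7962] v=[1.0806 -2.0573 0.9984 0.4297]
Step 6: x=[4.7412 10.0530 13.5653 20.4788] v=[2.6827 -5.1685 4.6718 -1.2698]
Max displacement = 2.8523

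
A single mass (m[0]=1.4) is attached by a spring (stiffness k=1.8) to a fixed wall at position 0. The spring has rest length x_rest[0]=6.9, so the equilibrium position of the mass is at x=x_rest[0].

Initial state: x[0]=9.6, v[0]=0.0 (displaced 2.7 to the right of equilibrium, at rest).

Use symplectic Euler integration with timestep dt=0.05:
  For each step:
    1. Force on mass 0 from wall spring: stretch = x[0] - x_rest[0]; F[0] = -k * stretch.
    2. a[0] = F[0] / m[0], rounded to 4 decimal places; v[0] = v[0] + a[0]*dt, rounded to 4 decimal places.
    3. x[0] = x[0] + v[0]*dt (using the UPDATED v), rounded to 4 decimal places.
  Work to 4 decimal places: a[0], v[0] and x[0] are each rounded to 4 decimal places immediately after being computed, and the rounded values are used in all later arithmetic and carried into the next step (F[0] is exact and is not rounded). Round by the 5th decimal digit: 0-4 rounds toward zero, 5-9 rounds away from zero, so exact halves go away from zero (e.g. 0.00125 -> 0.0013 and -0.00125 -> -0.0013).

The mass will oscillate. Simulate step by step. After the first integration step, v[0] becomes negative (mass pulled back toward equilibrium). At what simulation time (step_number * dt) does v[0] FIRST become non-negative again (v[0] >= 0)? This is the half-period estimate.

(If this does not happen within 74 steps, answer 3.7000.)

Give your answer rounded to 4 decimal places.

Answer: 2.8000

Derivation:
Step 0: x=[9.6000] v=[0.0000]
Step 1: x=[9.5913] v=[-0.1736]
Step 2: x=[9.5740] v=[-0.3466]
Step 3: x=[9.5481] v=[-0.5185]
Step 4: x=[9.5137] v=[-0.6887]
Step 5: x=[9.4709] v=[-0.8567]
Step 6: x=[9.4198] v=[-1.0220]
Step 7: x=[9.3606] v=[-1.1840]
Step 8: x=[9.2935] v=[-1.3422]
Step 9: x=[9.2187] v=[-1.4961]
Step 10: x=[9.1364] v=[-1.6452]
Step 11: x=[9.0470] v=[-1.7890]
Step 12: x=[8.9507] v=[-1.9270]
Step 13: x=[8.8478] v=[-2.0588]
Step 14: x=[8.7386] v=[-2.1840]
Step 15: x=[8.6235] v=[-2.3022]
Step 16: x=[8.5029] v=[-2.4130]
Step 17: x=[8.3771] v=[-2.5160]
Step 18: x=[8.2466] v=[-2.6110]
Step 19: x=[8.1117] v=[-2.6976]
Step 20: x=[7.9729] v=[-2.7755]
Step 21: x=[7.8307] v=[-2.8445]
Step 22: x=[7.6855] v=[-2.9043]
Step 23: x=[7.5378] v=[-2.9548]
Step 24: x=[7.3880] v=[-2.9958]
Step 25: x=[7.2366] v=[-3.0272]
Step 26: x=[7.0842] v=[-3.0488]
Step 27: x=[6.9312] v=[-3.0606]
Step 28: x=[6.7781] v=[-3.0626]
Step 29: x=[6.6254] v=[-3.0548]
Step 30: x=[6.4735] v=[-3.0371]
Step 31: x=[6.3230] v=[-3.0097]
Step 32: x=[6.1744] v=[-2.9726]
Step 33: x=[6.0281] v=[-2.9260]
Step 34: x=[5.8846] v=[-2.8700]
Step 35: x=[5.7444] v=[-2.8047]
Step 36: x=[5.6079] v=[-2.7304]
Step 37: x=[5.4755] v=[-2.6473]
Step 38: x=[5.3477] v=[-2.5557]
Step 39: x=[5.2249] v=[-2.4559]
Step 40: x=[5.1075] v=[-2.3482]
Step 41: x=[4.9959] v=[-2.2330]
Step 42: x=[4.8904] v=[-2.1106]
Step 43: x=[4.7913] v=[-1.9814]
Step 44: x=[4.6990] v=[-1.8458]
Step 45: x=[4.6138] v=[-1.7043]
Step 46: x=[4.5359] v=[-1.5573]
Step 47: x=[4.4656] v=[-1.4053]
Step 48: x=[4.4032] v=[-1.2488]
Step 49: x=[4.3488] v=[-1.0883]
Step 50: x=[4.3026] v=[-0.9243]
Step 51: x=[4.2647] v=[-0.7573]
Step 52: x=[4.2353] v=[-0.5879]
Step 53: x=[4.2145] v=[-0.4166]
Step 54: x=[4.2023] v=[-0.2440]
Step 55: x=[4.1988] v=[-0.0706]
Step 56: x=[4.2040] v=[0.1031]
First v>=0 after going negative at step 56, time=2.8000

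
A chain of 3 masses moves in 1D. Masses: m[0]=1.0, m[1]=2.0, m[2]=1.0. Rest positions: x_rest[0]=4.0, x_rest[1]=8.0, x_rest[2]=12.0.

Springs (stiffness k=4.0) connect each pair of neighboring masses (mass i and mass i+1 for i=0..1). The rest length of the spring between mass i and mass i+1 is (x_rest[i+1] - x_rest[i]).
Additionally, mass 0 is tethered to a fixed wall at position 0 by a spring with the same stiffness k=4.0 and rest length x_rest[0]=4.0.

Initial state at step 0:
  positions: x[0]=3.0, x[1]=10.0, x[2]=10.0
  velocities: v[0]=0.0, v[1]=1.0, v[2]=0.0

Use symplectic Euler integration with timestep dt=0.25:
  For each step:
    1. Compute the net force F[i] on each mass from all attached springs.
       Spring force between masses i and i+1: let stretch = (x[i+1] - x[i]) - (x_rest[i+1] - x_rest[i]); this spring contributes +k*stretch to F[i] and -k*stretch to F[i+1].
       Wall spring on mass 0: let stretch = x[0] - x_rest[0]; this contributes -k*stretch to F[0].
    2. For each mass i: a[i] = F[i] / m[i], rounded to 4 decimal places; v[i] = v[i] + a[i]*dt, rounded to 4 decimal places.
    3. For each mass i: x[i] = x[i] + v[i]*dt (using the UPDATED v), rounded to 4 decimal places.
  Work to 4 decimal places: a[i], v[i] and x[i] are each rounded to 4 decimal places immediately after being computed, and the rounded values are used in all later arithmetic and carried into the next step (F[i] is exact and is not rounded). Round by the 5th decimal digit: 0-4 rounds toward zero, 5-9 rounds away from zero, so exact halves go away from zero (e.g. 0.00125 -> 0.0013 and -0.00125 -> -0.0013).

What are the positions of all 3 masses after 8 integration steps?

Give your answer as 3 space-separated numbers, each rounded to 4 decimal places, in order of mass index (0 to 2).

Step 0: x=[3.0000 10.0000 10.0000] v=[0.0000 1.0000 0.0000]
Step 1: x=[4.0000 9.3750 11.0000] v=[4.0000 -2.5000 4.0000]
Step 2: x=[5.3438 8.2813 12.5938] v=[5.3750 -4.3750 6.3750]
Step 3: x=[6.0860 7.3594 14.1094] v=[2.9687 -3.6875 6.0625]
Step 4: x=[5.6250 7.1221 14.9375] v=[-1.8439 -0.9492 3.3125]
Step 5: x=[4.1321 7.6746 14.8118] v=[-5.9718 2.2100 -0.5029]
Step 6: x=[2.4918 8.6765 13.9018] v=[-6.5614 4.0074 -3.6401]
Step 7: x=[1.7747 9.5584 12.6855] v=[-2.8685 3.5277 -4.8654]
Step 8: x=[2.5598 9.8583 11.6874] v=[3.1405 1.1994 -3.9925]

Answer: 2.5598 9.8583 11.6874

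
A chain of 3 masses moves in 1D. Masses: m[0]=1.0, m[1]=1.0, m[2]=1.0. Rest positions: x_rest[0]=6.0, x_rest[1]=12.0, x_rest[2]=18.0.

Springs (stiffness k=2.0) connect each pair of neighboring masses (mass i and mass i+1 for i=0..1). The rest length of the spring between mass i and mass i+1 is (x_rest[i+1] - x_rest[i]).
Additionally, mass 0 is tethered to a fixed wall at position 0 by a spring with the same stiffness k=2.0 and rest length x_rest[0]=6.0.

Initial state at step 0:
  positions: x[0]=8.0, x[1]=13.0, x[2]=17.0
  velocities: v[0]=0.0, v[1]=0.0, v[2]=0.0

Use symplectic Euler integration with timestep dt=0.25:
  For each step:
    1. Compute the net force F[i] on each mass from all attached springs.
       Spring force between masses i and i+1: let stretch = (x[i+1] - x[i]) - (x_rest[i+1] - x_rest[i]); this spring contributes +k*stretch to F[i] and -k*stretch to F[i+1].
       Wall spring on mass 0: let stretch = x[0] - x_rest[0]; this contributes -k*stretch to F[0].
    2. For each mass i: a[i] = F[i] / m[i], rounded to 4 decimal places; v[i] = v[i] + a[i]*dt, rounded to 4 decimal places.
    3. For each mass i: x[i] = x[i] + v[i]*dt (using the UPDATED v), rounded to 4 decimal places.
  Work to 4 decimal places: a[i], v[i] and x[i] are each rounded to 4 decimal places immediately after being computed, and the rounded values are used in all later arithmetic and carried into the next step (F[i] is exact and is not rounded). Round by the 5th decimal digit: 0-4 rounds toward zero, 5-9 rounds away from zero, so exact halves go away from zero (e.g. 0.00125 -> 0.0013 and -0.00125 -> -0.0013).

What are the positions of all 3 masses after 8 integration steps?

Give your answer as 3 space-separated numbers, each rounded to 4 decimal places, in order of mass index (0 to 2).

Step 0: x=[8.0000 13.0000 17.0000] v=[0.0000 0.0000 0.0000]
Step 1: x=[7.6250 12.8750 17.2500] v=[-1.5000 -0.5000 1.0000]
Step 2: x=[6.9531 12.6406 17.7031] v=[-2.6875 -0.9375 1.8125]
Step 3: x=[6.1230 12.3281 18.2734] v=[-3.3203 -1.2500 2.2813]
Step 4: x=[5.3032 11.9831 18.8506] v=[-3.2793 -1.3799 2.3087]
Step 5: x=[4.6555 11.6616 19.3194] v=[-2.5910 -1.2861 1.8750]
Step 6: x=[4.3016 11.4215 19.5809] v=[-1.4157 -0.9603 1.0461]
Step 7: x=[4.3000 11.3114 19.5725] v=[-0.0066 -0.4406 -0.0336]
Step 8: x=[4.6373 11.3575 19.2815] v=[1.3491 0.1843 -1.1642]

Answer: 4.6373 11.3575 19.2815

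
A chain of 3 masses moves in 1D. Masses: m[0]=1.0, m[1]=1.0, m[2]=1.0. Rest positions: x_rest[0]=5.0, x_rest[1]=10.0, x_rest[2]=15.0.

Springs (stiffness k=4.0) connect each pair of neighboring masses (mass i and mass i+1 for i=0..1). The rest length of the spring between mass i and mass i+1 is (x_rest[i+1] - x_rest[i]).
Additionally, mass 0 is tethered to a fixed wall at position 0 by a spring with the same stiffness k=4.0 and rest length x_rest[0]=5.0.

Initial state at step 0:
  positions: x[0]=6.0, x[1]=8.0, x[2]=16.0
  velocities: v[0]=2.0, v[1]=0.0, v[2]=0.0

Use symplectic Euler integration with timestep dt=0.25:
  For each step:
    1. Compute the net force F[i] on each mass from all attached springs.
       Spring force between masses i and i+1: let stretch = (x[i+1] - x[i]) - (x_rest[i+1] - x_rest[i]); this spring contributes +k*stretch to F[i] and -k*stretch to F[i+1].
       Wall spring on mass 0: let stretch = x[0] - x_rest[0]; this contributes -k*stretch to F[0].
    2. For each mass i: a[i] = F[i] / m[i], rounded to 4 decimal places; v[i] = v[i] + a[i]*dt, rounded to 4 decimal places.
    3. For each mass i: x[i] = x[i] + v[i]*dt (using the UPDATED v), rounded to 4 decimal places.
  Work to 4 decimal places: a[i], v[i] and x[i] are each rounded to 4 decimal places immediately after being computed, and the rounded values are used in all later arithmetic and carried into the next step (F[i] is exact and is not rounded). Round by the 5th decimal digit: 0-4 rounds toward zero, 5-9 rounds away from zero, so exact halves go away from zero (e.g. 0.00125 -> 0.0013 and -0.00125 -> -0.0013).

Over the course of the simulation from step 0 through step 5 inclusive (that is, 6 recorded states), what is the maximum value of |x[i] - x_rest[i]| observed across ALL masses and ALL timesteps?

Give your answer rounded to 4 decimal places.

Answer: 2.3906

Derivation:
Step 0: x=[6.0000 8.0000 16.0000] v=[2.0000 0.0000 0.0000]
Step 1: x=[5.5000 9.5000 15.2500] v=[-2.0000 6.0000 -3.0000]
Step 2: x=[4.6250 11.4375 14.3125] v=[-3.5000 7.7500 -3.7500]
Step 3: x=[4.2969 12.3906 13.9063] v=[-1.3125 3.8125 -1.6250]
Step 4: x=[4.9180 11.6992 14.3711] v=[2.4843 -2.7655 1.8593]
Step 5: x=[6.0049 9.9805 15.4180] v=[4.3475 -6.8748 4.1874]
Max displacement = 2.3906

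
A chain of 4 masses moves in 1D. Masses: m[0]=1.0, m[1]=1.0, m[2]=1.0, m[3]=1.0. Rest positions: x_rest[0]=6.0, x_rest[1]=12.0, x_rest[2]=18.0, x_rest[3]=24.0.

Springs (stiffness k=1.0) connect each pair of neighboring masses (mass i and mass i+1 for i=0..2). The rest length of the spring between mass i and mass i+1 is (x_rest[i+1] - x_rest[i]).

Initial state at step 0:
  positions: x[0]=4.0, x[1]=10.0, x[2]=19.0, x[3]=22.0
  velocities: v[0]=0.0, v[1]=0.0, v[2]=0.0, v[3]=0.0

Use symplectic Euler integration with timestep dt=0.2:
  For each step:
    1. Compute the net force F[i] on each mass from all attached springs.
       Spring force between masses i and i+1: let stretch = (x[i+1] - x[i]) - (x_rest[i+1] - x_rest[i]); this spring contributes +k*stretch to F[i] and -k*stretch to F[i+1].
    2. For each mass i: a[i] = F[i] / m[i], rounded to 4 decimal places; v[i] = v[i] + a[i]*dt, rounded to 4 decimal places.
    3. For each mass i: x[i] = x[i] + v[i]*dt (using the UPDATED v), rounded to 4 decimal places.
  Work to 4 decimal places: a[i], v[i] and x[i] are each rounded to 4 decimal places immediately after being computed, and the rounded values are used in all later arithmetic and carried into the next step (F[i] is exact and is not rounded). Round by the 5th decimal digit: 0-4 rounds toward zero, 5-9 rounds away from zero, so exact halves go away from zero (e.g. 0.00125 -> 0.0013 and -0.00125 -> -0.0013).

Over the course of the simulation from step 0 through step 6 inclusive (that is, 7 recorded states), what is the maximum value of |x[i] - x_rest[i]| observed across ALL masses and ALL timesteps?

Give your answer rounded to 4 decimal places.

Step 0: x=[4.0000 10.0000 19.0000 22.0000] v=[0.0000 0.0000 0.0000 0.0000]
Step 1: x=[4.0000 10.1200 18.7600 22.1200] v=[0.0000 0.6000 -1.2000 0.6000]
Step 2: x=[4.0048 10.3408 18.3088 22.3456] v=[0.0240 1.1040 -2.2560 1.1280]
Step 3: x=[4.0230 10.6269 17.7004 22.6497] v=[0.0912 1.4304 -3.0422 1.5206]
Step 4: x=[4.0654 10.9318 17.0070 22.9958] v=[0.2120 1.5243 -3.4670 1.7307]
Step 5: x=[4.1425 11.2050 16.3101 23.3424] v=[0.3853 1.3661 -3.4843 1.7329]
Step 6: x=[4.2621 11.3999 15.6903 23.6477] v=[0.5978 0.9746 -3.0989 1.5264]
Max displacement = 2.3097

Answer: 2.3097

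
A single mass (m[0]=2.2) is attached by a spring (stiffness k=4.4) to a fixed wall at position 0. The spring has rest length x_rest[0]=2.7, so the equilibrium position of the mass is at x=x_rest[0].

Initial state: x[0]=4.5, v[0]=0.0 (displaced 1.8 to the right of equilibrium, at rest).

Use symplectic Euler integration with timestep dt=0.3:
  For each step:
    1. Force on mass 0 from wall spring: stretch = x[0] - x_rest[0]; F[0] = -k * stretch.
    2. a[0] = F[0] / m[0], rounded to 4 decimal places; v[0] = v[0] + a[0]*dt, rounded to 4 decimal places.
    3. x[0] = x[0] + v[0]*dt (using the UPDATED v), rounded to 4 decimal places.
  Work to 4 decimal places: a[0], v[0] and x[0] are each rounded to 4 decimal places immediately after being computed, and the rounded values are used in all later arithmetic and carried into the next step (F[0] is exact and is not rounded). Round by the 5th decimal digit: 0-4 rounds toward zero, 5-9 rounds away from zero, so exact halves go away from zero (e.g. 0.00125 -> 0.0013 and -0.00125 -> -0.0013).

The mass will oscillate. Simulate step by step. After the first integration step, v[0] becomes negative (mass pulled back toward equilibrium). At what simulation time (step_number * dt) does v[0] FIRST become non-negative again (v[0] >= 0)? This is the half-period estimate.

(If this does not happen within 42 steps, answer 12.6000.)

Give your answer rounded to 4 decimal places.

Step 0: x=[4.5000] v=[0.0000]
Step 1: x=[4.1760] v=[-1.0800]
Step 2: x=[3.5863] v=[-1.9656]
Step 3: x=[2.8371] v=[-2.4974]
Step 4: x=[2.0632] v=[-2.5797]
Step 5: x=[1.4039] v=[-2.1976]
Step 6: x=[0.9779] v=[-1.4199]
Step 7: x=[0.8619] v=[-0.3866]
Step 8: x=[1.0768] v=[0.7163]
First v>=0 after going negative at step 8, time=2.4000

Answer: 2.4000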